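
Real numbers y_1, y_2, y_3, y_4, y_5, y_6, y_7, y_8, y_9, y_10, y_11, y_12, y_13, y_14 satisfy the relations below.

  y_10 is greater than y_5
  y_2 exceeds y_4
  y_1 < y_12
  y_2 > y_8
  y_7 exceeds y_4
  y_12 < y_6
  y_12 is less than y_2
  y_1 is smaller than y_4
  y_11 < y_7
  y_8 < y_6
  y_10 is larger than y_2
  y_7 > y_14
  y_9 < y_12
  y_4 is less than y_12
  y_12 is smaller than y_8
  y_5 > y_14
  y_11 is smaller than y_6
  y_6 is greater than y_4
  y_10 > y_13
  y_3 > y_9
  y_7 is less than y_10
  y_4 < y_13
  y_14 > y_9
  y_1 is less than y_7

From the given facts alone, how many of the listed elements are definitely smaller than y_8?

4

Directly below y_8: y_12.
One step further: y_1, y_9, y_4 (4 so far).
Nothing else is reachable below y_8; 4 in all.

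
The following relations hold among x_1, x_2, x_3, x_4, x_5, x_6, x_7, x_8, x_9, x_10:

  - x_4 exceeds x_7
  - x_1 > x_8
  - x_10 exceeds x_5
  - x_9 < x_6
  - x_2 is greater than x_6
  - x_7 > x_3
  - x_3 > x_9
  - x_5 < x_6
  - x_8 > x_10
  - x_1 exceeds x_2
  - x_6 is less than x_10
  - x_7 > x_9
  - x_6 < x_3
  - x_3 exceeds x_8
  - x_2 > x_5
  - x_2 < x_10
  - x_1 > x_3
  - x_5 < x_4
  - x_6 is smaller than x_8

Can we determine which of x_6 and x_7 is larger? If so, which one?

The relevant relations are x_6 < x_2; x_2 < x_10; x_10 < x_8; x_8 < x_3; x_3 < x_7.
Chaining these gives x_6 < x_2 < x_10 < x_8 < x_3 < x_7.
So x_7 is larger.

x_7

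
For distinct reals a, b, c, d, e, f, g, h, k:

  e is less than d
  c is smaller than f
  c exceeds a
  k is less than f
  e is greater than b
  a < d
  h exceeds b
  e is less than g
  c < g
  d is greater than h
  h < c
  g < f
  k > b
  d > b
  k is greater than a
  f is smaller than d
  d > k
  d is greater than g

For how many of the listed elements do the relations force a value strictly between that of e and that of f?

The relations place e below f. An element lies strictly between them when it is forced above e and also forced below f.
Above e: {g, d}. Below f: {b, a, h, k, c, g}.
Intersection: {g} — 1.

1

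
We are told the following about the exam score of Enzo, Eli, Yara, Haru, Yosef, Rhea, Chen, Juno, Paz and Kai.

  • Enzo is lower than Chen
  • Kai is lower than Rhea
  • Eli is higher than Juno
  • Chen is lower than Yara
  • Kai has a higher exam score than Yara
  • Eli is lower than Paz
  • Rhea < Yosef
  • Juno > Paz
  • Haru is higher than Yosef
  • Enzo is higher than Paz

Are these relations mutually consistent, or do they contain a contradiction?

inconsistent

We have Paz < Juno stated directly, yet also Juno < Eli < Paz by chaining the others — so Juno < Paz. Contradiction.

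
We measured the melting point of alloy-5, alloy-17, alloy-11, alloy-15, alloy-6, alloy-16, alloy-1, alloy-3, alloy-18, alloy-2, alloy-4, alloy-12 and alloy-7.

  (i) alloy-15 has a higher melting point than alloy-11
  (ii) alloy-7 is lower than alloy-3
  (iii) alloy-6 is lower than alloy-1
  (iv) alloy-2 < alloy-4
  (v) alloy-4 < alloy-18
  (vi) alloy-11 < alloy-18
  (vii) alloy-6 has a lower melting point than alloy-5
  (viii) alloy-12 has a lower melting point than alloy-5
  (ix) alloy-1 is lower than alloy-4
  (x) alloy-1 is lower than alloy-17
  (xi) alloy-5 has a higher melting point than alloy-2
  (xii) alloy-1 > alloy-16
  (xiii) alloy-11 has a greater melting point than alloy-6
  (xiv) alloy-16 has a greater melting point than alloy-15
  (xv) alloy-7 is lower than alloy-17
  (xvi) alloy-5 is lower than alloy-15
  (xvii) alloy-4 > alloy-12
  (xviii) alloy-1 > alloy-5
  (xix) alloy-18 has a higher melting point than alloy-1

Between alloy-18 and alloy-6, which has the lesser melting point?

alloy-6 < alloy-5 < alloy-15 < alloy-16 < alloy-1 < alloy-4 < alloy-18, by transitivity through alloy-5, alloy-15, alloy-16, alloy-1, alloy-4.
So alloy-6 < alloy-18; alloy-6 is the lower of the two.

alloy-6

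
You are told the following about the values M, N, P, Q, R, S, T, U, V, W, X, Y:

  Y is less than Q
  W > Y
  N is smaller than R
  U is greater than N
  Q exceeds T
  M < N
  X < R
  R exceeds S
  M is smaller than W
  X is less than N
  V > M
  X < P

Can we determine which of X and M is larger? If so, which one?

Following every chain through X: above X we get N, R, U, P.
M is not reached, and no chain runs the other way from M to X.
So the given relations leave the order of X and M undetermined.

undetermined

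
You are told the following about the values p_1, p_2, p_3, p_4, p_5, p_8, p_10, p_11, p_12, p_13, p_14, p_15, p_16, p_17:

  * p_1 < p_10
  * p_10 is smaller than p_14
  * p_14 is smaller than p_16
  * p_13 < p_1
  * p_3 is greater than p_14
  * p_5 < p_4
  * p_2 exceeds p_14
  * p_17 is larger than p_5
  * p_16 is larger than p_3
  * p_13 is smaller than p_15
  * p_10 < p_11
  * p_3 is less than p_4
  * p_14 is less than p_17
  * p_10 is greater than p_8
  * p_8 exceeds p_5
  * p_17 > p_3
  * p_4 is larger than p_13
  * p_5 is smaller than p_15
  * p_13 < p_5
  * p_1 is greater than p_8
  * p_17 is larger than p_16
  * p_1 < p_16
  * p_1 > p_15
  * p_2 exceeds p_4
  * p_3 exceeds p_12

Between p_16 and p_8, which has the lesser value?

p_8

p_8 < p_1 and p_1 < p_10 give p_8 < p_10.
Then p_10 < p_14 extends the chain to p_14.
With p_14 < p_3: p_8 < p_1 < p_10 < p_14 < p_3.
Then p_3 < p_16 extends the chain to p_16.
So p_8 < p_16; p_8 is the smaller of the two.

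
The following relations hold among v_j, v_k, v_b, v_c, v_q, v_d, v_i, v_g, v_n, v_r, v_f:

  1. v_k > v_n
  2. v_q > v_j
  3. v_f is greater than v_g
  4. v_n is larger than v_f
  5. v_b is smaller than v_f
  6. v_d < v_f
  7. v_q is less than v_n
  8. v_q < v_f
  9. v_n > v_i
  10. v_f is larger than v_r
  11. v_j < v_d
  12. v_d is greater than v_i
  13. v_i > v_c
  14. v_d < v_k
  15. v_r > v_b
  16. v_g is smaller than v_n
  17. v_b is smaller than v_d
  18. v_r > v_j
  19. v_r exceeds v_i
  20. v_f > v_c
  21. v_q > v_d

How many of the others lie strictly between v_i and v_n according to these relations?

The relations place v_i below v_n. An element lies strictly between them when it is forced above v_i and also forced below v_n.
Above v_i: {v_r, v_d, v_q, v_f, v_k}. Below v_n: {v_g, v_c, v_b, v_j, v_r, v_d, v_q, v_f}.
Intersection: {v_r, v_d, v_q, v_f} — 4.

4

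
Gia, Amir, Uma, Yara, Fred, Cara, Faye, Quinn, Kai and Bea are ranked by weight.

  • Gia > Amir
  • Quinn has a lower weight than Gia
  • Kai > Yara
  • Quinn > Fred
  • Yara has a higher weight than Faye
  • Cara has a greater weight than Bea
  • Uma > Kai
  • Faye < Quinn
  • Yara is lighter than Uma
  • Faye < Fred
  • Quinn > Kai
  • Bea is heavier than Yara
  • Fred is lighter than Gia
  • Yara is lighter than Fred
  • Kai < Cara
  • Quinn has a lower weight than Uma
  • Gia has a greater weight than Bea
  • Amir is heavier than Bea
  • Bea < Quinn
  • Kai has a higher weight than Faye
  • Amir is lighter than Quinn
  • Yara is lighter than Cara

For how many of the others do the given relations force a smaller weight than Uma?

7

From Uma the given relations immediately reach Yara, Kai, Quinn.
From those, Faye, Bea, Amir, Fred — 7 in total.
No other element is forced below Uma by the given relations, so the count is 7.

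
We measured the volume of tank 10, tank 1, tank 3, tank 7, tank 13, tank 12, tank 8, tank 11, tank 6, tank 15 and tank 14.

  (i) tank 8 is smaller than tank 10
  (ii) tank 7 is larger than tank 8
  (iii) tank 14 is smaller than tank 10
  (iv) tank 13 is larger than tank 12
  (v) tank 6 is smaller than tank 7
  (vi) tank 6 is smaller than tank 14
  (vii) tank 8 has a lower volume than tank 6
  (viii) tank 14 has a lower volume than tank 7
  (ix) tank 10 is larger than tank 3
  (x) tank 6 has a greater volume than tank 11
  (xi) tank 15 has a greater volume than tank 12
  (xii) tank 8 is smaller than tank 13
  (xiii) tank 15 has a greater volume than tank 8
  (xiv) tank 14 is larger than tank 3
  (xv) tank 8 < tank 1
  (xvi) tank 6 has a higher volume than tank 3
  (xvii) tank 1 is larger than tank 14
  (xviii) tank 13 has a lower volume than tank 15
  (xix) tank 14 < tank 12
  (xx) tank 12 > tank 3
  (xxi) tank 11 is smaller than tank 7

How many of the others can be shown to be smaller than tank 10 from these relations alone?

From tank 10 the given relations immediately reach tank 8, tank 3, tank 14.
From those, tank 6 — 4 in total.
From those, tank 11 — 5 in total.
Nothing else is reachable below tank 10; 5 in all.

5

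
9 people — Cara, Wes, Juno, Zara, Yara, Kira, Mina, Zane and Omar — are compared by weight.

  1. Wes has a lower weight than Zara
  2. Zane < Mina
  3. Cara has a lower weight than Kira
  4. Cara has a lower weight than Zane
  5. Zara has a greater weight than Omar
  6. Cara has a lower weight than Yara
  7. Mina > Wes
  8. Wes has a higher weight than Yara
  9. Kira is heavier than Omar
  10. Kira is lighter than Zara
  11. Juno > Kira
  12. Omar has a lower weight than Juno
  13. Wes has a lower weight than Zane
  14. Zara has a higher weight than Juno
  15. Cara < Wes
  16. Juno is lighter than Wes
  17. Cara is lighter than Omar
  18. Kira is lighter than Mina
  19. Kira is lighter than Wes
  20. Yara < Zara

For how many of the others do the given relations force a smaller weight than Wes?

5

From Wes the given relations immediately reach Cara, Kira, Yara, Juno.
From those, Omar — 5 in total.
No other element is forced below Wes by the given relations, so the count is 5.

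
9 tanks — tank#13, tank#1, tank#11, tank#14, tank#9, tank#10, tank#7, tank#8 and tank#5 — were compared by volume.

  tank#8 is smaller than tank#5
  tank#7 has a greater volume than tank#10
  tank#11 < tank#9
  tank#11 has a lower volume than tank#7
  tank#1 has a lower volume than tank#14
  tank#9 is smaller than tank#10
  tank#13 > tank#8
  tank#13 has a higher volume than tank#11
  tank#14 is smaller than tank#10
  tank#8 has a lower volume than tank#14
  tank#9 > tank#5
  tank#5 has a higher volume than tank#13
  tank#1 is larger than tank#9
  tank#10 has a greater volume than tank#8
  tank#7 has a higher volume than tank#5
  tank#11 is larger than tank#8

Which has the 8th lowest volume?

tank#10

Piecing the relations together gives one ordering: tank#8 < tank#11 < tank#13 < tank#5 < tank#9 < tank#1 < tank#14 < tank#10 < tank#7.
The 8th smallest is tank#10.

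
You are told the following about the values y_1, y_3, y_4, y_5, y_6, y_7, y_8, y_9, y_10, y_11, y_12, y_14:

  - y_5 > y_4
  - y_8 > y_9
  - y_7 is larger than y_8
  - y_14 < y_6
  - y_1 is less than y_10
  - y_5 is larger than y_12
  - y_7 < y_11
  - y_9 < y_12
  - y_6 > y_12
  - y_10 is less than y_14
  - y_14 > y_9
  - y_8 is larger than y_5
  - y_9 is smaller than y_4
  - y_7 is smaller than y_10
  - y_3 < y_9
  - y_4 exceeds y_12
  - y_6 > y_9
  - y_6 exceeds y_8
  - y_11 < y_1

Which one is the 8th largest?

Chaining the given pairs: y_3 < y_9 < y_12 < y_4 < y_5 < y_8 < y_7 < y_11 < y_1 < y_10 < y_14 < y_6.
The 8th largest is y_5.

y_5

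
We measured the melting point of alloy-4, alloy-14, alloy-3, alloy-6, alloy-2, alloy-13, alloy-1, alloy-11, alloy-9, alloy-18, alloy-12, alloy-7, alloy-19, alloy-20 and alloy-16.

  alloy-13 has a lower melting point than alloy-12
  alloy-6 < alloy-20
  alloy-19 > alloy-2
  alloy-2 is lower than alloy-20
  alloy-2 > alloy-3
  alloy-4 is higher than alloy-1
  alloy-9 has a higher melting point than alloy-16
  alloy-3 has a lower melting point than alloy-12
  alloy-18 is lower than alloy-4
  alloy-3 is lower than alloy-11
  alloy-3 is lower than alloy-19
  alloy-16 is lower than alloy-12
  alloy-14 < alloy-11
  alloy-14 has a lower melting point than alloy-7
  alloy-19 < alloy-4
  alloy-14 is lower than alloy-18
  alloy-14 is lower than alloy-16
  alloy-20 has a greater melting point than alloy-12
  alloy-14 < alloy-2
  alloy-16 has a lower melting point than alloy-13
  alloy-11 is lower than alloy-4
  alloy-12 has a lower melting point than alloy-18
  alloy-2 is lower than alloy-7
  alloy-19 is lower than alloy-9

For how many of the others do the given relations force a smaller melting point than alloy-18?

Directly below alloy-18: alloy-14, alloy-12.
One step further: alloy-16, alloy-3, alloy-13 (5 so far).
Nothing else is reachable below alloy-18; 5 in all.

5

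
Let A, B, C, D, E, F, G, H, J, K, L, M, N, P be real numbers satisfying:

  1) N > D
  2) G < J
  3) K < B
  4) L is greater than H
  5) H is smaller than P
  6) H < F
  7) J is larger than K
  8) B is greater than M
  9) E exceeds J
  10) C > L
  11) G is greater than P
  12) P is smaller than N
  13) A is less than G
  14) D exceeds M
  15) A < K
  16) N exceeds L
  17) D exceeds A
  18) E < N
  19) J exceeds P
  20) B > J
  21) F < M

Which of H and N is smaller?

H

The relevant relations are H < P; P < G; G < J; J < E; E < N.
Together: H < P < G < J < E < N.
So H < N; H is the smaller of the two.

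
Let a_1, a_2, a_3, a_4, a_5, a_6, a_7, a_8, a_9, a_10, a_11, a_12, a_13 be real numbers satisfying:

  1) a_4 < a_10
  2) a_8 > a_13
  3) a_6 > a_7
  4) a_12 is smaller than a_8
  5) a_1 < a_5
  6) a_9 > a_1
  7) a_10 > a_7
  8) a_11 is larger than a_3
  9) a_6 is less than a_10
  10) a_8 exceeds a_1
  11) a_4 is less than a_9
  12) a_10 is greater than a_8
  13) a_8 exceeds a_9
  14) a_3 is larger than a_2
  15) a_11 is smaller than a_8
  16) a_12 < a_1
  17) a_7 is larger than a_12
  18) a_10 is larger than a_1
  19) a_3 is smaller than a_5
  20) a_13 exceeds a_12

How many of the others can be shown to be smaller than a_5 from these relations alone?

4

From a_5 the given relations immediately reach a_1, a_3.
From those, a_12, a_2 — 4 in total.
Nothing else is reachable below a_5; 4 in all.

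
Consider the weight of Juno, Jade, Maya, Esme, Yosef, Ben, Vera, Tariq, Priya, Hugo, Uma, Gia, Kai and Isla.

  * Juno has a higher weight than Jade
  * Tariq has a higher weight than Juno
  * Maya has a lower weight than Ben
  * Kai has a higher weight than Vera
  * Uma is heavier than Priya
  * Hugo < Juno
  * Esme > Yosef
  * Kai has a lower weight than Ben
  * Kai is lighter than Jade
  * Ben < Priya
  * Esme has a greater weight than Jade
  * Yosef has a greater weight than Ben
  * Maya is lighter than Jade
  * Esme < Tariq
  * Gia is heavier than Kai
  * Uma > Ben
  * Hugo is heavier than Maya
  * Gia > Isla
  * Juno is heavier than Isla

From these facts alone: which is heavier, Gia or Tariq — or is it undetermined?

Following every chain through Gia: below Gia we get Vera, Kai, Isla.
Tariq is not reached, and no chain runs the other way from Tariq to Gia.
So the given relations leave the order of Gia and Tariq undetermined.

undetermined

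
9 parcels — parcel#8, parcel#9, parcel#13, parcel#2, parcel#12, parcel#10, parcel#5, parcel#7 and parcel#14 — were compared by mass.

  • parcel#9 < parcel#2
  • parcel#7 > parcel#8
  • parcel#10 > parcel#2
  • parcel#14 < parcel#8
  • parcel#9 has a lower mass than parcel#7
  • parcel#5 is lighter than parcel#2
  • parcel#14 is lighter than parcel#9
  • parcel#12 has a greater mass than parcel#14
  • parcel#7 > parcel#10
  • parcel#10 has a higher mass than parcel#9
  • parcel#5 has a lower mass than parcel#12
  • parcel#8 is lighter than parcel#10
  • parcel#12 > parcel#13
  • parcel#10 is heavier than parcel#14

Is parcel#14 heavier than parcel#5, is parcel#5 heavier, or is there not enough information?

undetermined

Following every chain through parcel#14: above parcel#14 we get parcel#9, parcel#2, parcel#8, parcel#10, parcel#7, parcel#12.
parcel#5 is not reached, and no chain runs the other way from parcel#5 to parcel#14.
So the given relations leave the order of parcel#14 and parcel#5 undetermined.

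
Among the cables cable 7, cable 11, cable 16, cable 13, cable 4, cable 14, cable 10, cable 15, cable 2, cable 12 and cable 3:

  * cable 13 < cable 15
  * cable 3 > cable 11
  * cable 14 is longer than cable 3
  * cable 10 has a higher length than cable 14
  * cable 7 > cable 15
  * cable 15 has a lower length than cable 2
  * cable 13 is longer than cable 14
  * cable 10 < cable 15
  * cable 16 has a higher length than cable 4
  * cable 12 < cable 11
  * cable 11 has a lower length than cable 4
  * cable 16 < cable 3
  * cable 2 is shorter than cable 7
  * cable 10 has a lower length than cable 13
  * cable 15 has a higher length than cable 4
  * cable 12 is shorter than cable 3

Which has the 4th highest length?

Chaining the given pairs: cable 12 < cable 11 < cable 4 < cable 16 < cable 3 < cable 14 < cable 10 < cable 13 < cable 15 < cable 2 < cable 7.
The 4th largest is cable 13.

cable 13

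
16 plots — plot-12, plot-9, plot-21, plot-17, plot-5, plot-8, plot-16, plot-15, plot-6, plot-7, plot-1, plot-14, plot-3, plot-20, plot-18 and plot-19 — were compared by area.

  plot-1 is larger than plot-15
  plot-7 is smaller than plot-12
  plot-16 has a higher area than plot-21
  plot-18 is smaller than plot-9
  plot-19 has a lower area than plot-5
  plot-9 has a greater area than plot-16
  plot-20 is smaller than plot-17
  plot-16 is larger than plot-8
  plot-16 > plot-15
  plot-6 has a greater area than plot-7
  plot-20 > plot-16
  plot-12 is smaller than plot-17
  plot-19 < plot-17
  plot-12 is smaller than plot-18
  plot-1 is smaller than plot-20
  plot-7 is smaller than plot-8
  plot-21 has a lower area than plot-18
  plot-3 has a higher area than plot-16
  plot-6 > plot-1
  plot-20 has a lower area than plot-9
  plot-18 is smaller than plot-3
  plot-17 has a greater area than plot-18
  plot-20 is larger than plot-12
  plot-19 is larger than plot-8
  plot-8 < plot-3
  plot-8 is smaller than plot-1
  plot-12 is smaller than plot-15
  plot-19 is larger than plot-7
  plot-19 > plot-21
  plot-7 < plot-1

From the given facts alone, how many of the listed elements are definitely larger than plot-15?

7

Directly above plot-15: plot-16, plot-1.
One step further: plot-3, plot-20, plot-9, plot-6 (6 so far).
One step further: plot-17 (7 so far).
No other element is forced above plot-15 by the given relations, so the count is 7.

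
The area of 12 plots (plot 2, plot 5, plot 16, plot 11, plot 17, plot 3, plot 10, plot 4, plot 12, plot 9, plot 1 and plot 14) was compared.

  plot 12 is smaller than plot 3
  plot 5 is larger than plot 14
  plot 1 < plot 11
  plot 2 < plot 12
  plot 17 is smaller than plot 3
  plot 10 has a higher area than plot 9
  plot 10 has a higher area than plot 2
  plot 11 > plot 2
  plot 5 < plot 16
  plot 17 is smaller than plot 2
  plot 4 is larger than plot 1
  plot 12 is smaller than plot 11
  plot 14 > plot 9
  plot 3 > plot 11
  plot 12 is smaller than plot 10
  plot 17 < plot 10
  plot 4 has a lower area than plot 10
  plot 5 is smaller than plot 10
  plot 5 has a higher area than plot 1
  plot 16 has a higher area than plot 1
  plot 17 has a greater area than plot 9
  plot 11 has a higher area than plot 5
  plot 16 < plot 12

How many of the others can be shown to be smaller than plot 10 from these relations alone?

9

From plot 10 the given relations immediately reach plot 9, plot 17, plot 5, plot 2, plot 12, plot 4.
From those, plot 1, plot 14, plot 16 — 9 in total.
Nothing else is reachable below plot 10; 9 in all.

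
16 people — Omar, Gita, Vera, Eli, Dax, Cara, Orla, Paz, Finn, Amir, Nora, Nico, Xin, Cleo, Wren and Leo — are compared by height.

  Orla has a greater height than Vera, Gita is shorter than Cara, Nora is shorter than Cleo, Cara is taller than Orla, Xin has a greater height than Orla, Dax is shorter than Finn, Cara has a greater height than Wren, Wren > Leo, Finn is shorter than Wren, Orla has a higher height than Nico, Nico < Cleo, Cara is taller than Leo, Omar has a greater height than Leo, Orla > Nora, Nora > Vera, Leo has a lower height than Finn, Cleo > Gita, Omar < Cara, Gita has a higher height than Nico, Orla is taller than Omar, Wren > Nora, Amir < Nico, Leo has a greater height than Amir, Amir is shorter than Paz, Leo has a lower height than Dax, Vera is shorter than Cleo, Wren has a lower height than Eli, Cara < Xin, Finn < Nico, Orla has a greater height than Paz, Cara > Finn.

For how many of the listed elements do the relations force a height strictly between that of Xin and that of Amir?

10

The relations place Amir below Xin. An element lies strictly between them when it is forced above Amir and also forced below Xin.
Above Amir: {Leo, Dax, Finn, Nico, Omar, Gita, Paz, Wren, Orla, Cara, Eli, Cleo}. Below Xin: {Leo, Dax, Finn, Vera, Nico, Omar, Nora, Gita, Paz, Wren, Orla, Cara}.
Intersection: {Leo, Dax, Finn, Nico, Omar, Gita, Paz, Wren, Orla, Cara} — 10.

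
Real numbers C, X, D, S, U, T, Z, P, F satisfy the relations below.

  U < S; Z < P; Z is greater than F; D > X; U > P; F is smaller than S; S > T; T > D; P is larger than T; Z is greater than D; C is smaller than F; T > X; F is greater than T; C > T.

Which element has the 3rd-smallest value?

T

Piecing the relations together gives one ordering: X < D < T < C < F < Z < P < U < S.
Counting 3 from the smallest end gives T.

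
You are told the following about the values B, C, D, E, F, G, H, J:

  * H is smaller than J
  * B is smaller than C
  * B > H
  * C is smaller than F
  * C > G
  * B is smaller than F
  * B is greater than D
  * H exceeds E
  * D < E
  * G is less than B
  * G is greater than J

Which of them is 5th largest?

J

Piecing the relations together gives one ordering: D < E < H < J < G < B < C < F.
The 5th largest is J.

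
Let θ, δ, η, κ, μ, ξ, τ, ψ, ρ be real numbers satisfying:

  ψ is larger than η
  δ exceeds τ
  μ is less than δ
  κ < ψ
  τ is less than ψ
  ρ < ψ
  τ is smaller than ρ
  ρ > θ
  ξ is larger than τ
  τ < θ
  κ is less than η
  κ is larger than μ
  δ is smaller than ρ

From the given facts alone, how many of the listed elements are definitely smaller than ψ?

7

Directly below ψ: τ, κ, η, ρ.
One step further: μ, δ, θ (7 so far).
No other element is forced below ψ by the given relations, so the count is 7.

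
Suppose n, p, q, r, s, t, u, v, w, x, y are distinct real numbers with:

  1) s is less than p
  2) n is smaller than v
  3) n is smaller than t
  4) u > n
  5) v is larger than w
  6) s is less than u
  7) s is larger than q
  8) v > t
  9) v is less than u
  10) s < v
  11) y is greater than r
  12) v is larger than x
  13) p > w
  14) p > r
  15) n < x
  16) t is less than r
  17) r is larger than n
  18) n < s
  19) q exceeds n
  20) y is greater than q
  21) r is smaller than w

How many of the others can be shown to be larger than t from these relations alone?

6

The elements the relations force above t are r, y, w, v, p, u — no chain reaches any other.
That is 6.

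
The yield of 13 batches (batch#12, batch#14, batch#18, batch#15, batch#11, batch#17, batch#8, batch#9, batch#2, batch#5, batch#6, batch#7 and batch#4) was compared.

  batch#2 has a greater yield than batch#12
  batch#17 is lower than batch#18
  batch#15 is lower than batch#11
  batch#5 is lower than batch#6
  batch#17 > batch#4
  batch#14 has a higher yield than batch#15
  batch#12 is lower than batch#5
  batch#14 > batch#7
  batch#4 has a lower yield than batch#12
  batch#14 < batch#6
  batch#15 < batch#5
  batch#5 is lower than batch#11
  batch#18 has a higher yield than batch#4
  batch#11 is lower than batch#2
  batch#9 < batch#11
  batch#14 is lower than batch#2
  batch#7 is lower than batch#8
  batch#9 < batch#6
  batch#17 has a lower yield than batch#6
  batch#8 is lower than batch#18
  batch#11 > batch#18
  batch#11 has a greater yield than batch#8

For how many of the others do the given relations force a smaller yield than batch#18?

From batch#18 the given relations immediately reach batch#4, batch#8, batch#17.
From those, batch#7 — 4 in total.
No other element is forced below batch#18 by the given relations, so the count is 4.

4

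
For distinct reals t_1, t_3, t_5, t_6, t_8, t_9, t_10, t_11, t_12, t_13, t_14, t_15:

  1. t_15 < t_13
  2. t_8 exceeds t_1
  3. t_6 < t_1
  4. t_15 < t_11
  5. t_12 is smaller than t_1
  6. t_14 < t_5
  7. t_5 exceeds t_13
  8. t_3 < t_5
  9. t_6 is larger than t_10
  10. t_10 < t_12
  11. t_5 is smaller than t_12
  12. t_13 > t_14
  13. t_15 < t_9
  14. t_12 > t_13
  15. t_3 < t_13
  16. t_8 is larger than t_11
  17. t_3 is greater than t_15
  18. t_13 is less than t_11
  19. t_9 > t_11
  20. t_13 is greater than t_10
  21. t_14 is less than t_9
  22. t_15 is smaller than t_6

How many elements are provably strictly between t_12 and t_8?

The relations place t_12 below t_8. An element lies strictly between them when it is forced above t_12 and also forced below t_8.
Above t_12: {t_1}. Below t_8: {t_14, t_10, t_15, t_3, t_13, t_11, t_5, t_6, t_1}.
Intersection: {t_1} — 1.

1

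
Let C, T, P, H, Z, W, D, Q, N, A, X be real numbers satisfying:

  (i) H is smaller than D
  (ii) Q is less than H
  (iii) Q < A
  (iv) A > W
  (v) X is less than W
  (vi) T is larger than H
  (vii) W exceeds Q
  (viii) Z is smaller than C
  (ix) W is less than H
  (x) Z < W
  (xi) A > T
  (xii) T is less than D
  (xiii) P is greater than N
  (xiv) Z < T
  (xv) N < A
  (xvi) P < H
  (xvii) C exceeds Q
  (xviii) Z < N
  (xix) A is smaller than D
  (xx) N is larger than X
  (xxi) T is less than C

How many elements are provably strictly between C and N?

3

Chaining upward from N reaches: P, H, T, A, D.
Chaining downward from C reaches: Z, X, P, Q, W, H, T.
Strictly between N and C are those in both lists: P, H, T — 3 elements.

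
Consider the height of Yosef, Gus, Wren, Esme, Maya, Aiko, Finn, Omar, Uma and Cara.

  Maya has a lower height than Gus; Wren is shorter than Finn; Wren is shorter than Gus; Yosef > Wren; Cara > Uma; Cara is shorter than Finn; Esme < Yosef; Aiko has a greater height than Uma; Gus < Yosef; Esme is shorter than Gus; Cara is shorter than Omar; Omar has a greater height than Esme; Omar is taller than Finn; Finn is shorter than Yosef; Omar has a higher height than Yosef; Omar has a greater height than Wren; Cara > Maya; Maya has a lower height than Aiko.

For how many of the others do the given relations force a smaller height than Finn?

4

From Finn the given relations immediately reach Wren, Cara.
From those, Maya, Uma — 4 in total.
Nothing else is reachable below Finn; 4 in all.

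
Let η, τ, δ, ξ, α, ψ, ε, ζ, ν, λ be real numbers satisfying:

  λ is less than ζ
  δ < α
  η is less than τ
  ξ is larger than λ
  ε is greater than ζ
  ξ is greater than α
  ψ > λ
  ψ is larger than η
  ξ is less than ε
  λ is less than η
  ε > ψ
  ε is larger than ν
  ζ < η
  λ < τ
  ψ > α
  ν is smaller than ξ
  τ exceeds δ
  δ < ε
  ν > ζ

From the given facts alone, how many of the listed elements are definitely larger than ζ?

From ζ the given relations immediately reach η, ν, ε.
From those, ψ, τ, ξ — 6 in total.
No other element is forced above ζ by the given relations, so the count is 6.

6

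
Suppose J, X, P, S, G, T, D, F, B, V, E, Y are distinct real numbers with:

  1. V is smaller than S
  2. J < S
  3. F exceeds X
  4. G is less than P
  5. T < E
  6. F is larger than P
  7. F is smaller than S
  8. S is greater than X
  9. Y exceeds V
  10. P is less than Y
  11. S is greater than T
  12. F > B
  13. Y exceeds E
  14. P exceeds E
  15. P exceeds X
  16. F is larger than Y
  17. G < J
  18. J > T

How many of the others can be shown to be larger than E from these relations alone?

From E the given relations immediately reach P, Y.
From those, F — 3 in total.
From those, S — 4 in total.
No other element is forced above E by the given relations, so the count is 4.

4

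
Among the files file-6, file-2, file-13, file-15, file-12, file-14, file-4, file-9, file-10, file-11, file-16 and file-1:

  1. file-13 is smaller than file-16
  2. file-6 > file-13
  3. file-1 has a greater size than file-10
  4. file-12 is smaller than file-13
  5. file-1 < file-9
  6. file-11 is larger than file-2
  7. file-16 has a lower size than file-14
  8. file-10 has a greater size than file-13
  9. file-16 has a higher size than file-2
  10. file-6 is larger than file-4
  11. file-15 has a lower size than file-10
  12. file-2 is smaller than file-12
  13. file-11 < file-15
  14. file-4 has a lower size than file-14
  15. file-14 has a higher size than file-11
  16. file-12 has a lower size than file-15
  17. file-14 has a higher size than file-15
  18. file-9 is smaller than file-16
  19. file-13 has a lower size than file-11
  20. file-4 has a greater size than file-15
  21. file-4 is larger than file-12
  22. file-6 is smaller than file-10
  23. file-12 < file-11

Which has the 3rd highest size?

file-9

Piecing the relations together gives one ordering: file-2 < file-12 < file-13 < file-11 < file-15 < file-4 < file-6 < file-10 < file-1 < file-9 < file-16 < file-14.
The 3rd largest is file-9.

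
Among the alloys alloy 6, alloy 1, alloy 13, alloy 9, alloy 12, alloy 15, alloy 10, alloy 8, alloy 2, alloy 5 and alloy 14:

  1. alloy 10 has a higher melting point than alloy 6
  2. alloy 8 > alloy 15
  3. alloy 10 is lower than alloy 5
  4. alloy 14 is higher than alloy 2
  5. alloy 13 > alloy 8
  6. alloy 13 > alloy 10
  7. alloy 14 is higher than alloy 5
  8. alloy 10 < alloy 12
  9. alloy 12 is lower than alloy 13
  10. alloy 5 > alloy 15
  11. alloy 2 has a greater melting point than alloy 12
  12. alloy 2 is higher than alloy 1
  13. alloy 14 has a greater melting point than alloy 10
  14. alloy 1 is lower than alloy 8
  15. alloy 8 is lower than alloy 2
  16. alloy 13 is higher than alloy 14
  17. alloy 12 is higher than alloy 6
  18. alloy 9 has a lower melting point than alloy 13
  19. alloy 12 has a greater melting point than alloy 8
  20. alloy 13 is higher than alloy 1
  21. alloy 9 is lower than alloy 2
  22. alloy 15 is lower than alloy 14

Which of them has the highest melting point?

alloy 13

alloy 1 is not greatest since alloy 1 < alloy 2; alloy 6 is not greatest since alloy 6 < alloy 10; alloy 15 is not greatest since alloy 15 < alloy 8; alloy 10 is not greatest since alloy 10 < alloy 12; alloy 8 is not greatest since alloy 8 < alloy 2; alloy 9 is not greatest since alloy 9 < alloy 13; alloy 5 is not greatest since alloy 5 < alloy 14; alloy 12 is not greatest since alloy 12 < alloy 13; alloy 2 is not greatest since alloy 2 < alloy 14; alloy 14 is not greatest since alloy 14 < alloy 13.
Only alloy 13 has nothing above it, so alloy 13 is the highest melting point.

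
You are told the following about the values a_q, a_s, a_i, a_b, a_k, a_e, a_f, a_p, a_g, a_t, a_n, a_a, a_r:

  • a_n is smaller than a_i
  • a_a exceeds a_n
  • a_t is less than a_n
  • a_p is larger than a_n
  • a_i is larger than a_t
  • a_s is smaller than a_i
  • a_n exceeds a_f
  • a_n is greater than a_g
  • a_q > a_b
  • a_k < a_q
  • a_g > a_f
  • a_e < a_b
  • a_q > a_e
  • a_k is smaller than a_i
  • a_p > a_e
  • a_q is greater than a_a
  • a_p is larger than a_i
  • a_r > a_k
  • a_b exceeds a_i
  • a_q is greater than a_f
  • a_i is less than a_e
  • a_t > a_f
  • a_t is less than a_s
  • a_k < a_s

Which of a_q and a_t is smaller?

a_t < a_n and a_n < a_i give a_t < a_i.
With a_i < a_e: a_t < a_n < a_i < a_e.
With a_e < a_b: a_t < a_n < a_i < a_e < a_b.
With a_b < a_q: a_t < a_n < a_i < a_e < a_b < a_q.
So a_t < a_q; a_t is the smaller of the two.

a_t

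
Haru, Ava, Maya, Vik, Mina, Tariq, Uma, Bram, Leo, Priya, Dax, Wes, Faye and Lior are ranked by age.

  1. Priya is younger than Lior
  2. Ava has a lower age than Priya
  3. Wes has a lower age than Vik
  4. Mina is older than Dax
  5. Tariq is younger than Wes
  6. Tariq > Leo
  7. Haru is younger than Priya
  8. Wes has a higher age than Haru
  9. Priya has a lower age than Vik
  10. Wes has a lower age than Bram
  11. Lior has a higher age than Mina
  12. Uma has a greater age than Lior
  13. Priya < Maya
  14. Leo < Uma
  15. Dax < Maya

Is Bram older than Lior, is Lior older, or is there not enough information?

Following every chain through Bram: below Bram we get Leo, Haru, Tariq, Wes.
Lior is not reached, and no chain runs the other way from Lior to Bram.
So the given relations leave the order of Bram and Lior undetermined.

undetermined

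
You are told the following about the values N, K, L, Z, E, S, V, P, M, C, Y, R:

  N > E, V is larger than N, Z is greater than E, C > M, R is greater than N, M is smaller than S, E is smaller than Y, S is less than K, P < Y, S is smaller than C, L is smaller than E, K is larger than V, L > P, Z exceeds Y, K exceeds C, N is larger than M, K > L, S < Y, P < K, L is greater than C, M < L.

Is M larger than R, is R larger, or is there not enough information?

R

Link the given pairs in sequence: M < S; S < C; C < L; L < E; E < N; N < R.
Together: M < S < C < L < E < N < R.
So R is larger.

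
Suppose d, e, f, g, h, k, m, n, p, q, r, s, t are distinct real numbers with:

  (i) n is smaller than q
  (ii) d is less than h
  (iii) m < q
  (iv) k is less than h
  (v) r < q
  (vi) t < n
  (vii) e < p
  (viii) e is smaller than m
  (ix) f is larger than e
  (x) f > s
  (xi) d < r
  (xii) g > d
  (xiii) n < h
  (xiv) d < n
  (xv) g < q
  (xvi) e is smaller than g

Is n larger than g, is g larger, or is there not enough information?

undetermined

Following every chain through g: above g we get q; below g we get e, d.
n is not reached, and no chain runs the other way from n to g.
So the given relations leave the order of g and n undetermined.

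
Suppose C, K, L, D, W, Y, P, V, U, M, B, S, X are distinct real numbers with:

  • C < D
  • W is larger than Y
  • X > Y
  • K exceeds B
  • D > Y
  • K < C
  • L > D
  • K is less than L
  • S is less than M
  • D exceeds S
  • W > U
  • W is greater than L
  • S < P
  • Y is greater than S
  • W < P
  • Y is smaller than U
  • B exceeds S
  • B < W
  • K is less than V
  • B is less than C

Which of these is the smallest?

Y is not least since S < Y; B is not least since S < B; U is not least since Y < U; X is not least since Y < X; K is not least since B < K; C is not least since K < C; M is not least since S < M; D is not least since S < D; V is not least since K < V; L is not least since K < L; W is not least since B < W; P is not least since S < P.
Only S has nothing below it, so S is the smallest.

S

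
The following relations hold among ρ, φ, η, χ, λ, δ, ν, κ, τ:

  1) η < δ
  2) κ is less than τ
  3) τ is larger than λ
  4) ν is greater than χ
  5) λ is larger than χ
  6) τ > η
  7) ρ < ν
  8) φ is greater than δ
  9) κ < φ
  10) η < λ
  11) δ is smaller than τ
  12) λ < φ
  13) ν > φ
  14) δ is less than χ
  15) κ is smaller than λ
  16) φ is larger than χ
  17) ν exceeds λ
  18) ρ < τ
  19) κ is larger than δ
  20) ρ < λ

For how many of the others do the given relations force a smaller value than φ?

From φ the given relations immediately reach δ, κ, χ, λ.
From those, ρ, η — 6 in total.
Nothing else is reachable below φ; 6 in all.

6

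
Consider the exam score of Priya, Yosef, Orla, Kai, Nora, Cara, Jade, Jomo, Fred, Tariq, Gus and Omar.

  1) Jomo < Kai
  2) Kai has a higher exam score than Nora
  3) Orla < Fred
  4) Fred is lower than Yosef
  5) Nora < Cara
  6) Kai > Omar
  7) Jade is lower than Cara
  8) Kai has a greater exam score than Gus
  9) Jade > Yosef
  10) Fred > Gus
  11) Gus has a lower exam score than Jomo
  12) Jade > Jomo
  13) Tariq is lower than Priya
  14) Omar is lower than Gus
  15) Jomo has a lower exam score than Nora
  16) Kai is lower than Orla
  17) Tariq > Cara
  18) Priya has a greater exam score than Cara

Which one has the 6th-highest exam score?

Fred

Piecing the relations together gives one ordering: Omar < Gus < Jomo < Nora < Kai < Orla < Fred < Yosef < Jade < Cara < Tariq < Priya.
The 6th largest is Fred.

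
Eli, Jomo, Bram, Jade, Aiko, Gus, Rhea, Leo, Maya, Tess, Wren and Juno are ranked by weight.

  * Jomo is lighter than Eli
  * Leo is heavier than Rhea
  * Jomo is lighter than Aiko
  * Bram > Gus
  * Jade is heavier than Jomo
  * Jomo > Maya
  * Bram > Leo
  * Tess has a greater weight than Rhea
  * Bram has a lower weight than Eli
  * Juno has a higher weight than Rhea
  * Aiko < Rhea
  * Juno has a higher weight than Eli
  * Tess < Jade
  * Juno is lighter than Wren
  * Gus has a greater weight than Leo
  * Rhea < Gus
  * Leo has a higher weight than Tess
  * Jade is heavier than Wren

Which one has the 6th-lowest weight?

Leo

The consecutive relations fix a unique order: Maya < Jomo < Aiko < Rhea < Tess < Leo < Gus < Bram < Eli < Juno < Wren < Jade.
The 6th smallest is Leo.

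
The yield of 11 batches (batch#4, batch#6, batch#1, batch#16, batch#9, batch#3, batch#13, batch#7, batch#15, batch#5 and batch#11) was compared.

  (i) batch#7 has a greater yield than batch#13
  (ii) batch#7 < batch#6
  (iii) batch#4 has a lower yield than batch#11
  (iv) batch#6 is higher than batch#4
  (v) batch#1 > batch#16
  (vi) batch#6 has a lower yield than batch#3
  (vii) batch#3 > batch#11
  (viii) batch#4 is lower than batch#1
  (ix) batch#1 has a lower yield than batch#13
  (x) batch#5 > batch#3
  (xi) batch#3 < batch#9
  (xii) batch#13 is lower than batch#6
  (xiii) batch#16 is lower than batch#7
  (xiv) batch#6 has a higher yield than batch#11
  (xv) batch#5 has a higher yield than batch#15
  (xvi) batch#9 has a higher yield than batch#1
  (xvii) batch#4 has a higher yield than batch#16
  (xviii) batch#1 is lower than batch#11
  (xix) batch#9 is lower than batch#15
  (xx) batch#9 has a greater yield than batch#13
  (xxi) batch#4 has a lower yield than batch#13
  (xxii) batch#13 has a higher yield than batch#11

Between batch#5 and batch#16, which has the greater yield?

batch#5

Chaining the given relations: batch#16 < batch#4 < batch#1 < batch#11 < batch#13 < batch#7 < batch#6 < batch#3 < batch#9 < batch#15 < batch#5.
So batch#16 < batch#5; batch#5 is the higher of the two.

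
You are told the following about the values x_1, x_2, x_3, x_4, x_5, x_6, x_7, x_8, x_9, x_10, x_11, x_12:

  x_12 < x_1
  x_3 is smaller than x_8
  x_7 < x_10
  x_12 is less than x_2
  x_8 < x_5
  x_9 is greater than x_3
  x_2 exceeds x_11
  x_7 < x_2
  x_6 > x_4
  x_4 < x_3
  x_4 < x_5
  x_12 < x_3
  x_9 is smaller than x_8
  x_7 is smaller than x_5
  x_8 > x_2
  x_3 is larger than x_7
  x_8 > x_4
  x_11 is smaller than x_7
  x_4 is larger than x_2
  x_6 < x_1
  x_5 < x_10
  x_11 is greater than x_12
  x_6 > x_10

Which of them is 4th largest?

x_5

Piecing the relations together gives one ordering: x_12 < x_11 < x_7 < x_2 < x_4 < x_3 < x_9 < x_8 < x_5 < x_10 < x_6 < x_1.
The 4th largest is x_5.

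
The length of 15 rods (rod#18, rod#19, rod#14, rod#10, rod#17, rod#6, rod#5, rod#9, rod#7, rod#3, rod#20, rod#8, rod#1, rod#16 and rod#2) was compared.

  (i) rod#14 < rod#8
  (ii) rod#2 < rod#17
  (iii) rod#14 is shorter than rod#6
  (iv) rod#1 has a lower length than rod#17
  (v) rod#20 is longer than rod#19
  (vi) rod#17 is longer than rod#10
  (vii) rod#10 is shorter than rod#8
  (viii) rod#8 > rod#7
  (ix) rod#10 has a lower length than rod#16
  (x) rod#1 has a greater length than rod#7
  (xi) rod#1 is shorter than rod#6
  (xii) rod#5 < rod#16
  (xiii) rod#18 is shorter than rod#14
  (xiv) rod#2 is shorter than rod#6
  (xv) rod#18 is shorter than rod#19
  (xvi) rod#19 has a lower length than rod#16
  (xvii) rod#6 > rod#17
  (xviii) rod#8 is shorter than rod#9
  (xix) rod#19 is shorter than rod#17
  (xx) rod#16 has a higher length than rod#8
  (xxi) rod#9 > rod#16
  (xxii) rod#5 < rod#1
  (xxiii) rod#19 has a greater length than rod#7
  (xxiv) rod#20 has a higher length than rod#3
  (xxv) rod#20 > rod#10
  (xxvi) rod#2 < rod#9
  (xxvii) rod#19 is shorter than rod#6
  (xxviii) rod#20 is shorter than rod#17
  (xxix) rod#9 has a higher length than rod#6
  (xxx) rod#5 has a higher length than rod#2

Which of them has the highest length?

rod#9

rod#18 is not greatest since rod#18 < rod#14; rod#2 is not greatest since rod#2 < rod#5; rod#7 is not greatest since rod#7 < rod#1; rod#5 is not greatest since rod#5 < rod#16; rod#3 is not greatest since rod#3 < rod#20; rod#1 is not greatest since rod#1 < rod#6; rod#19 is not greatest since rod#19 < rod#16; rod#14 is not greatest since rod#14 < rod#8; rod#10 is not greatest since rod#10 < rod#20; rod#20 is not greatest since rod#20 < rod#17; rod#8 is not greatest since rod#8 < rod#16; rod#17 is not greatest since rod#17 < rod#6; rod#16 is not greatest since rod#16 < rod#9; rod#6 is not greatest since rod#6 < rod#9.
Only rod#9 has nothing above it, so rod#9 is the highest length.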